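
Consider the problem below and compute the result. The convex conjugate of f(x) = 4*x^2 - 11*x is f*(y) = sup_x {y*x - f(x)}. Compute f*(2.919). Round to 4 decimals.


f*(y) = sup_x {y*x - a*x^2 - b*x} = sup_x {(y-b)*x - a*x^2}
FOC: (y - b) - 2a*x = 0 => x* = (y - b)/(2a)
x* = (2.919 + 11)/(2*4) = 1.7399
f*(2.919) = (y-b)^2/(4a) = (2.919 + 11)^2/(4*4)
= 193.7386/16 = 12.1087


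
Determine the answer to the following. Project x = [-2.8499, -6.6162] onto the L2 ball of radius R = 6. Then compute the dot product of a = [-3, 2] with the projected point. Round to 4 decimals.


Step 1: Compute ||x|| (intermediates to 6 decimals).
||x|| = sqrt((-2.8499)^2 + (-6.6162)^2) = 7.20389
Step 2: Project.
Since ||x|| > R, scale = R/||x|| = 6/7.20389 = 0.832883, proj(x) = scale * x
proj(x) = [-2.373633, -5.510521]
Step 3: Dot product.
a^T * proj(x) = -3*(-2.373633) + 2*(-5.510521) = -3.9001


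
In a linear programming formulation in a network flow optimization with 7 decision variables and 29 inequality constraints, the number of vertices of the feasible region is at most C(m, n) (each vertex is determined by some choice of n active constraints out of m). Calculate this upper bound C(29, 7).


Each vertex corresponds to some choice of n active constraints out of m, so the number of vertices is at most C(m, n) = m! / (n!(m-n)!).
m = 29, n = 7
Numerator: 29 * 28 * 27 * 26 * 25 * 24 * 23
Denominator: 7! = 5040
C(29, 7) = 1560780


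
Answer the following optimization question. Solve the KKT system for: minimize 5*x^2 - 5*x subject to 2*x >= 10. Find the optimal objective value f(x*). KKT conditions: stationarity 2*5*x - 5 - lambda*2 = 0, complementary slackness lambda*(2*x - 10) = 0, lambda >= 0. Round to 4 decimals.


Step 1: Try lambda = 0 (constraint inactive).
x_unc = 5/(2*5) = 0.5
Check: 2*0.5 = 1.0 < 10 -- violated!
Step 2: Constraint must be active: 2*x = 10
x* = 10/2 = 5.0
lambda = (2*5*5.0 - 5)/2 = 22.5
Step 3: Compute optimal value.
f(x*) = 5*5.0^2 - 5*5.0 = 100.0


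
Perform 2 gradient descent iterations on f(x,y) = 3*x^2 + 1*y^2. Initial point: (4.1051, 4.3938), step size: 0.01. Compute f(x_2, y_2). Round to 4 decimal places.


Gradient descent on f(x,y) = 3*x^2 + 1*y^2.
Starting point: (4.1051, 4.3938), alpha = 0.01
Step 1: grad_x = 2*3*4.1051 = 24.6306, grad_y = 2*1*4.3938 = 8.7876
  x_1 = 4.1051 - 0.01*24.6306 = 3.8588
  y_1 = 4.3938 - 0.01*8.7876 = 4.3059
Step 2: grad_x = 2*3*3.8588 = 23.1528, grad_y = 2*1*4.3059 = 8.6118
  x_2 = 3.8588 - 0.01*23.1528 = 3.6273
  y_2 = 4.3059 - 0.01*8.6118 = 4.2198
f(3.6273, 4.2198) = 3*3.6273^2 + 1*4.2198^2 = 57.2779


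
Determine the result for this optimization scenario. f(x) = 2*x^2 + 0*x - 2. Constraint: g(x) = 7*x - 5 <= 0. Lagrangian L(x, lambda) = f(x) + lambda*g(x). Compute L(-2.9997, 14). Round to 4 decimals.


Step 1: Evaluate f(x).
f(-2.9997) = 2*(-2.9997)^2 + 0*(-2.9997) - 2 = 15.9964
Step 2: Evaluate g(x).
g(-2.9997) = 7*-2.9997 - 5 = -25.9979
Step 3: Compute Lagrangian.
L = 15.9964 + 14*-25.9979 = -347.9742


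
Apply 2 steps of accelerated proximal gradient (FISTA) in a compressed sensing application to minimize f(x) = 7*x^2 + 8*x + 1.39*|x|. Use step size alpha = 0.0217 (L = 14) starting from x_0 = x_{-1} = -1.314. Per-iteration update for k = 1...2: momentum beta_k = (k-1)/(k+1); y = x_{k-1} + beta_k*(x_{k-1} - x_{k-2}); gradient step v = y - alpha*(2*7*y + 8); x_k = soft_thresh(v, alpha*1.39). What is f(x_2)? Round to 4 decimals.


FISTA on f(x) = 7*x^2 + 8*x + 1.39*|x|
L = 14, alpha = 0.0217
Iteration 1: beta = 0.0, y = -1.314 + 0.0*(-1.314 + 1.314) = -1.314
  grad(y) = -10.396, v = y - alpha*grad = -1.0884
  prox(v) = soft_thresh(-1.0884, 0.0302) = -1.0582
Iteration 2: beta = 0.3333, y = -1.0582 + 0.3333*(-1.0582 + 1.314) = -0.973
  grad(y) = -5.6219, v = y - alpha*grad = -0.851
  prox(v) = soft_thresh(-0.851, 0.0302) = -0.8208
f(x_2) = 7*(-0.8208)^2 + 8*(-0.8208) + 1.39*|-0.8208| = -0.7093


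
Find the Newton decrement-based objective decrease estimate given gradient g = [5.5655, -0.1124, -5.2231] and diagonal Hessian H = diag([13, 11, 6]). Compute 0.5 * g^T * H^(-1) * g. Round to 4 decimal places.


Step 1: H is diagonal, so H^(-1) * g = [0.4281, -0.0102, -0.8705].
Step 2: g^T H^(-1) g = sum_i g_i^2 / H_ii
  = (5.5655)^2/13 + (-0.1124)^2/11 + (-5.2231)^2/6
  = 2.3827 + 0.0011 + 4.5468 = 6.9306
Step 3: Objective decrease = 0.5 * g^T H^(-1) g = 3.4653


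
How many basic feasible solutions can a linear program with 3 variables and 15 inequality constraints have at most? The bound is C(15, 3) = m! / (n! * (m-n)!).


Each vertex corresponds to some choice of n active constraints out of m, so the number of vertices is at most C(m, n) = m! / (n!(m-n)!).
m = 15, n = 3
Numerator: 15 * 14 * 13
Denominator: 3! = 6
C(15, 3) = 455


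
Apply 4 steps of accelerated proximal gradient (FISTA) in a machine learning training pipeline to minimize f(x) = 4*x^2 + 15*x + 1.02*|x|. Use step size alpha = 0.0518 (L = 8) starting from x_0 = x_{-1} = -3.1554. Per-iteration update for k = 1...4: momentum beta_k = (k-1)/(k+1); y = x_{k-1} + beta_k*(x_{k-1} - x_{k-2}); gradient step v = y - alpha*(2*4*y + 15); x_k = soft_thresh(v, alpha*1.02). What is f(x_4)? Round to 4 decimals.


FISTA on f(x) = 4*x^2 + 15*x + 1.02*|x|
L = 8, alpha = 0.0518
Iteration 1: beta = 0.0, y = -3.1554 + 0.0*(-3.1554 + 3.1554) = -3.1554
  grad(y) = -10.2432, v = y - alpha*grad = -2.6248
  prox(v) = soft_thresh(-2.6248, 0.0528) = -2.572
Iteration 2: beta = 0.3333, y = -2.572 + 0.3333*(-2.572 + 3.1554) = -2.3775
  grad(y) = -4.0199, v = y - alpha*grad = -2.1693
  prox(v) = soft_thresh(-2.1693, 0.0528) = -2.1164
Iteration 3: beta = 0.5, y = -2.1164 + 0.5*(-2.1164 + 2.572) = -1.8886
  grad(y) = -0.1092, v = y - alpha*grad = -1.883
  prox(v) = soft_thresh(-1.883, 0.0528) = -1.8302
Iteration 4: beta = 0.6, y = -1.8302 + 0.6*(-1.8302 + 2.1164) = -1.6584
  grad(y) = 1.7328, v = y - alpha*grad = -1.7482
  prox(v) = soft_thresh(-1.7482, 0.0528) = -1.6953
f(x_4) = 4*(-1.6953)^2 + 15*(-1.6953) + 1.02*|-1.6953| = -12.2041


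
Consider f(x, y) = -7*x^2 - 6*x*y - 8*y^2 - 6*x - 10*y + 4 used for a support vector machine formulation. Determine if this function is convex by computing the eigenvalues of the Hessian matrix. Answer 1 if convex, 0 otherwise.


The Hessian of f(x,y) = -7*x^2 - 6*x*y - 8*y^2 - 6*x - 10*y + 4 is:
H = [[-14, -6], [-6, -16]]
Trace = -14 - 16 = -30
Determinant = -14*-16 - (-6)^2 = 188
Discriminant = (-30)^2 - 4*188 = 148.0
Eigenvalues: lambda_1 = -21.0828, lambda_2 = -8.9172
The function is not convex.

0


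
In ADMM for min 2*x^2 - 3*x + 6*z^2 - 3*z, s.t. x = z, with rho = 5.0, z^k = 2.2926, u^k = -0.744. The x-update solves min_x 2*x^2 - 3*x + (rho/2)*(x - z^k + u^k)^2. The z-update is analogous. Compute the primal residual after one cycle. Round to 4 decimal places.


ADMM iteration with rho = 5.0, z^k = 2.2926, u^k = -0.744
Step 1: x-update.
Minimize 2*x^2 - 3*x + (5.0/2)*(x - 2.2926 - 0.744)^2
FOC: (2*2 + 5.0)*x = 3 + 5.0*(2.2926 + 0.744)
x^{k+1} = 2.0203
Step 2: z-update.
Minimize 6*z^2 - 3*z + (5.0/2)*(2.0203 - z - 0.744)^2
FOC: (2*6 + 5.0)*z = 3 + 5.0*(2.0203 - 0.744)
z^{k+1} = 0.5519
Step 3: u-update.
u^{k+1} = -0.744 + 2.0203 - 0.5519 = 0.7245
Step 4: Primal residual = |2.0203 - 0.5519| = 1.4685


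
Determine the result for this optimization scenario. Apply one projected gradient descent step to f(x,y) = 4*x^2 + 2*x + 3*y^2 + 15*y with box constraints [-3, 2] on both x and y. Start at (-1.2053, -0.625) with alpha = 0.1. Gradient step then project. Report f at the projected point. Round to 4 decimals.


Step 1: Compute gradient at (-1.2053, -0.625).
grad_x = 2*4*-1.2053 + 2 = -7.6424
grad_y = 2*3*-0.625 + 15 = 11.25
Step 2: Gradient step.
x_raw = -1.2053 - 0.1*-7.6424 = -0.4411
y_raw = -0.625 - 0.1*11.25 = -1.75
Step 3: Project onto [-3, 2].
x_proj = clip(-0.4411) = -0.4411
y_proj = clip(-1.75) = -1.75
Step 4: Evaluate f.
f(-0.4411, -1.75) = -17.1665


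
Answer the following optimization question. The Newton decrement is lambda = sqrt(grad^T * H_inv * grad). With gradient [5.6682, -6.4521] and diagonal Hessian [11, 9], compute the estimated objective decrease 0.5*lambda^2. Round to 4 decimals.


Step 1: H is diagonal, so H^(-1) * g = [0.5153, -0.7169].
Step 2: g^T H^(-1) g = sum_i g_i^2 / H_ii
  = (5.6682)^2/11 + (-6.4521)^2/9
  = 2.9208 + 4.6255 = 7.5463
Step 3: Objective decrease = 0.5 * g^T H^(-1) g = 3.7731


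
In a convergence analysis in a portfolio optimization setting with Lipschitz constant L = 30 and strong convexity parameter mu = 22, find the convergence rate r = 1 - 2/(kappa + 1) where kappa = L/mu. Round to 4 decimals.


Step 1: Compute the condition number.
kappa = L/mu = 30/22 = 1.3636
Step 2: Compute the convergence rate.
r = 1 - 2/(kappa + 1) = 1 - 2*mu/(L + mu) = (L - mu)/(L + mu) = 8/52 = 0.1538


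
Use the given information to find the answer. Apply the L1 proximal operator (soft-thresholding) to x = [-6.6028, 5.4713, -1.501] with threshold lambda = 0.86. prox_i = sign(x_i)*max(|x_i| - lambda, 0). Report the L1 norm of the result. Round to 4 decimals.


Soft-thresholding with lambda = 0.86:
prox(-6.6028) = sign(-6.6028)*max(|-6.6028| - 0.86, 0) = -5.7428
prox(5.4713) = sign(5.4713)*max(|5.4713| - 0.86, 0) = 4.6113
prox(-1.501) = sign(-1.501)*max(|-1.501| - 0.86, 0) = -0.641
prox(x) = [-5.7428, 4.6113, -0.641]
||prox(x)||_1 = 5.7428 + 4.6113 + 0.641 = 10.9951


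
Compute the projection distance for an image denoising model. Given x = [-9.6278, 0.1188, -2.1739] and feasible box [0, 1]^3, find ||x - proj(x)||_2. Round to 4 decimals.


Project each component onto [0, 1].
clip(-9.6278) = 0.0, clip(0.1188) = 0.1188, clip(-2.1739) = 0.0
Projection = [0.0, 0.1188, 0.0]
Squared diffs: [92.6945, 0.0, 4.7258]
Distance = sqrt(97.4203) = 9.8702


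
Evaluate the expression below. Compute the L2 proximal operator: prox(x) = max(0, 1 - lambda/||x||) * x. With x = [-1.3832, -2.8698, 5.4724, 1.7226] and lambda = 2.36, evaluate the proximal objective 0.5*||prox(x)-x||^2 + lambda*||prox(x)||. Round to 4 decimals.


Step 1: Compute ||x||.
||x|| = 6.5623
Step 2: Compute scaling factor.
scale = max(0, 1 - 2.36/6.5623) = 0.6404
Step 3: prox(x) = [-0.8858, -1.8377, 3.5044, 1.1031]
||prox(x)|| = 4.2023
Step 4: Proximal objective.
0.5*||prox-x||^2 = 2.7848
lambda*||prox|| = 9.9174
Total = 12.7022


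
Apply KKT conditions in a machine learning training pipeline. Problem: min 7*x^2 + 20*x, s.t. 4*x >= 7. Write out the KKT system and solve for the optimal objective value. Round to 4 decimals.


Step 1: Try lambda = 0 (constraint inactive).
x_unc = -20/(2*7) = -1.4286
Check: 4*-1.4286 = -5.7144 < 7 -- violated!
Step 2: Constraint must be active: 4*x = 7
x* = 7/4 = 1.75
lambda = (2*7*1.75 + 20)/4 = 11.125
Step 3: Compute optimal value.
f(x*) = 7*1.75^2 + 20*1.75 = 56.4375


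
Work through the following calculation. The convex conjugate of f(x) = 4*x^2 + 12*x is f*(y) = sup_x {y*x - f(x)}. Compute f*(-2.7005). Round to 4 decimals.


f*(y) = sup_x {y*x - a*x^2 - b*x} = sup_x {(y-b)*x - a*x^2}
FOC: (y - b) - 2a*x = 0 => x* = (y - b)/(2a)
x* = (-2.7005 - 12)/(2*4) = -1.8376
f*(-2.7005) = (y-b)^2/(4a) = (-2.7005 - 12)^2/(4*4)
= 216.1047/16 = 13.5065


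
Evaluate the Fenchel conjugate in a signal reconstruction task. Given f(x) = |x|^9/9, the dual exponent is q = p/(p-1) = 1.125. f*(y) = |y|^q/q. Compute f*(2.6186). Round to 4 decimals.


The conjugate exponent q satisfies 1/p + 1/q = 1.
p = 9, so q = 9/(9 - 1) = 1.125
|y|^q = 2.6186^1.125 = 2.9534
f*(2.6186) = 2.9534 / 1.125 = 2.6253


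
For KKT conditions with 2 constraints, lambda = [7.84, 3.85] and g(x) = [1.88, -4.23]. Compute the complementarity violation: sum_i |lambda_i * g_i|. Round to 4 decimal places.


KKT complementary slackness check:
lambda_1 * g_1 = 7.84 * 1.88 = 14.7392
lambda_2 * g_2 = 3.85 * -4.23 = -16.2855
Total violation = 14.7392 + 16.2855 = 31.0247


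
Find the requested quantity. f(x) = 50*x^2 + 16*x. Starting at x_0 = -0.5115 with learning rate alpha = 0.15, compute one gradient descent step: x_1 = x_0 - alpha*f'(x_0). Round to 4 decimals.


We compute the gradient at x_0 and apply the update.
f'(x) = 100*x + 16
f'(-0.5115) = 100*-0.5115 + 16 = -35.15
x_1 = -0.5115 - 0.15*-35.15 = 4.761


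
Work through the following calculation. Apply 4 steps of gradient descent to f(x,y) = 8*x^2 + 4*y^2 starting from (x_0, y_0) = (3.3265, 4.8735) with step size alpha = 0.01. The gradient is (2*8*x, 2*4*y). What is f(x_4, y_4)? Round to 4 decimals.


Gradient descent on f(x,y) = 8*x^2 + 4*y^2.
Starting point: (3.3265, 4.8735), alpha = 0.01
Step 1: grad_x = 2*8*3.3265 = 53.224, grad_y = 2*4*4.8735 = 38.988
  x_1 = 3.3265 - 0.01*53.224 = 2.7943
  y_1 = 4.8735 - 0.01*38.988 = 4.4836
Step 2: grad_x = 2*8*2.7943 = 44.7082, grad_y = 2*4*4.4836 = 35.869
  x_2 = 2.7943 - 0.01*44.7082 = 2.3472
  y_2 = 4.4836 - 0.01*35.869 = 4.1249
Step 3: grad_x = 2*8*2.3472 = 37.5549, grad_y = 2*4*4.1249 = 32.9994
  x_3 = 2.3472 - 0.01*37.5549 = 1.9716
  y_3 = 4.1249 - 0.01*32.9994 = 3.7949
Step 4: grad_x = 2*8*1.9716 = 31.5461, grad_y = 2*4*3.7949 = 30.3595
  x_4 = 1.9716 - 0.01*31.5461 = 1.6562
  y_4 = 3.7949 - 0.01*30.3595 = 3.4913
f(1.6562, 3.4913) = 8*1.6562^2 + 4*3.4913^2 = 70.701


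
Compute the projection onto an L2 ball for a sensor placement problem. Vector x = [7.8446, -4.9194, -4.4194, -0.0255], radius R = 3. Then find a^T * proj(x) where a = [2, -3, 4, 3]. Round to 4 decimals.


Step 1: Compute ||x|| (intermediates to 6 decimals).
||x|| = sqrt(7.8446^2 + (-4.9194)^2 + (-4.4194)^2 + (-0.0255)^2) = 10.260117
Step 2: Project.
Since ||x|| > R, scale = R/||x|| = 3/10.260117 = 0.292394, proj(x) = scale * x
proj(x) = [2.293714, -1.438403, -1.292206, -0.007456]
Step 3: Dot product.
a^T * proj(x) = 2*2.293714 - 3*(-1.438403) + 4*(-1.292206) + 3*(-0.007456) = 3.7114


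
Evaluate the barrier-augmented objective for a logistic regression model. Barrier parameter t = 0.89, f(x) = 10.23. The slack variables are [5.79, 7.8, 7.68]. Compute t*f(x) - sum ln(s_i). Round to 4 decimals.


Step 1: Compute log-barrier.
ln values: [1.7561, 2.0541, 2.0386]
phi = -(1.7561 + 2.0541 + 2.0386) = -5.8489
Step 2: Compute augmented objective.
t*f(x) = 0.89*10.23 = 9.1047
Total = 9.1047 - 5.8489 = 3.2558


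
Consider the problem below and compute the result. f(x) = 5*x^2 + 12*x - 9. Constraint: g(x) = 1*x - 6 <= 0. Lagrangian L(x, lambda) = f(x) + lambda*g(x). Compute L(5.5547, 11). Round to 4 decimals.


Step 1: Evaluate f(x).
f(5.5547) = 5*5.5547^2 + 12*5.5547 - 9 = 211.9299
Step 2: Evaluate g(x).
g(5.5547) = 1*5.5547 - 6 = -0.4453
Step 3: Compute Lagrangian.
L = 211.9299 + 11*-0.4453 = 207.0316


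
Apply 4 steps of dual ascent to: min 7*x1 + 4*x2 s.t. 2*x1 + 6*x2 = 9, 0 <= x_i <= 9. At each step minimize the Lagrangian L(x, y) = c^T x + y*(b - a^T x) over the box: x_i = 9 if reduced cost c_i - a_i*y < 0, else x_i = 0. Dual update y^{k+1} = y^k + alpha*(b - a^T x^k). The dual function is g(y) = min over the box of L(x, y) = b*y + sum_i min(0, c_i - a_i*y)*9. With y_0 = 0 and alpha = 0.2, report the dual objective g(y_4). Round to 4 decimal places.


Dual ascent for LP: min 7*x1 + 4*x2, 2*x1 + 6*x2 = 9, 0 <= x_i <= 9
Step 1: y^k = 0.0, reduced costs: (7.0, 4.0)
  x^k = (0.0, 0.0), subgradient = b - a^T x = 9.0
  y^{k+1} = 0.0 + 0.2*9.0 = 1.8
Step 2: y^k = 1.8, reduced costs: (3.4, -6.8)
  x^k = (0.0, 9.0), subgradient = b - a^T x = -45.0
  y^{k+1} = 1.8 + 0.2*-45.0 = -7.2
Step 3: y^k = -7.2, reduced costs: (21.4, 47.2)
  x^k = (0.0, 0.0), subgradient = b - a^T x = 9.0
  y^{k+1} = -7.2 + 0.2*9.0 = -5.4
Step 4: y^k = -5.4, reduced costs: (17.8, 36.4)
  x^k = (0.0, 0.0), subgradient = b - a^T x = 9.0
  y^{k+1} = -5.4 + 0.2*9.0 = -3.6
Dual objective at y_4 = -3.6: reduced costs (14.2, 25.6), box minimizer x = (0.0, 0.0)
g(y_4) = b*y + (c1 - a1*y)*x1 + (c2 - a2*y)*x2 = 9*(-3.6) + 14.2*0.0 + 25.6*0.0 = -32.4 + 0.0 + 0.0 = -32.4


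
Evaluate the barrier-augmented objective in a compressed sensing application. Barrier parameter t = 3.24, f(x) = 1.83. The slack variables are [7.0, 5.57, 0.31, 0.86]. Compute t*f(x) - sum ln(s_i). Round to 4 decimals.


Step 1: Compute log-barrier.
ln values: [1.9459, 1.7174, -1.1712, -0.1508]
phi = -(1.9459 + 1.7174 - 1.1712 - 0.1508) = -2.3413
Step 2: Compute augmented objective.
t*f(x) = 3.24*1.83 = 5.9292
Total = 5.9292 - 2.3413 = 3.5879


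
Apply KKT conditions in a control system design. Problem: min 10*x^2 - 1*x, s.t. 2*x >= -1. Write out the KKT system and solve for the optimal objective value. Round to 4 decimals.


Step 1: Try lambda = 0 (constraint inactive).
Stationarity: 2*10*x - 1 = 0
x* = 1/(2*10) = 0.05
Check constraint: 2*0.05 = 0.1 >= -1 -- satisfied.
Step 2: Compute optimal value.
f(x*) = 10*0.05^2 - 1*0.05 = -0.025


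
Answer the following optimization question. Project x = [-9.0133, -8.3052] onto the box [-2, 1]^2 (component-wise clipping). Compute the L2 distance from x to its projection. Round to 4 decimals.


Project each component onto [-2, 1].
clip(-9.0133) = -2.0, clip(-8.3052) = -2.0
Projection = [-2.0, -2.0]
Squared diffs: [49.1864, 39.7555]
Distance = sqrt(88.9419) = 9.4309


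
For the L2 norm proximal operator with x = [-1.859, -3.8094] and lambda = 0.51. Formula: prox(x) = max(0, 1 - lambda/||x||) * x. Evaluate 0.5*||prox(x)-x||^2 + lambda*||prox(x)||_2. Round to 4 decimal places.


Step 1: Compute ||x||.
||x|| = 4.2388
Step 2: Compute scaling factor.
scale = max(0, 1 - 0.51/4.2388) = 0.8797
Step 3: prox(x) = [-1.6353, -3.3511]
||prox(x)|| = 3.7288
Step 4: Proximal objective.
0.5*||prox-x||^2 = 0.1301
lambda*||prox|| = 1.9017
Total = 2.0317


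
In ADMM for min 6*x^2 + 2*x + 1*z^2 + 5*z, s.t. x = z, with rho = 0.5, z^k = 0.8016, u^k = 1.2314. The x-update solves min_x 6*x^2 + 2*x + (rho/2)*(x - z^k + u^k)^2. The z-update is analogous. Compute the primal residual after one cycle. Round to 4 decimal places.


ADMM iteration with rho = 0.5, z^k = 0.8016, u^k = 1.2314
Step 1: x-update.
Minimize 6*x^2 + 2*x + (0.5/2)*(x - 0.8016 + 1.2314)^2
FOC: (2*6 + 0.5)*x = -2 + 0.5*(0.8016 - 1.2314)
x^{k+1} = -0.1772
Step 2: z-update.
Minimize 1*z^2 + 5*z + (0.5/2)*(-0.1772 - z + 1.2314)^2
FOC: (2*1 + 0.5)*z = -5 + 0.5*(-0.1772 + 1.2314)
z^{k+1} = -1.7892
Step 3: u-update.
u^{k+1} = 1.2314 - 0.1772 + 1.7892 = 2.8434
Step 4: Primal residual = |-0.1772 + 1.7892| = 1.612


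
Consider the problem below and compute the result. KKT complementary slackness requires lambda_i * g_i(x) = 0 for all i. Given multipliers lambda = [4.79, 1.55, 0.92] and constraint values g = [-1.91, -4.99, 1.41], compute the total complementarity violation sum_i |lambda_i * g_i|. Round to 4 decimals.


KKT complementary slackness check:
lambda_1 * g_1 = 4.79 * -1.91 = -9.1489
lambda_2 * g_2 = 1.55 * -4.99 = -7.7345
lambda_3 * g_3 = 0.92 * 1.41 = 1.2972
Total violation = 9.1489 + 7.7345 + 1.2972 = 18.1806


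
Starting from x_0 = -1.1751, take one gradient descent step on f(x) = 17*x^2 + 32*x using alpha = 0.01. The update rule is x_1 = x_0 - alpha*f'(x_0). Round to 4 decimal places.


We compute the gradient at x_0 and apply the update.
f'(x) = 34*x + 32
f'(-1.1751) = 34*-1.1751 + 32 = -7.9534
x_1 = -1.1751 - 0.01*-7.9534 = -1.0956


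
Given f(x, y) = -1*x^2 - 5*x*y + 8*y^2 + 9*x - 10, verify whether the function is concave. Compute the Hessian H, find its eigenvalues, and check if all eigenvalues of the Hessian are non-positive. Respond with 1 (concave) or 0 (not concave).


The Hessian of f(x,y) = -1*x^2 - 5*x*y + 8*y^2 + 9*x - 10 is:
H = [[-2, -5], [-5, 16]]
Trace = -2 + 16 = 14
Determinant = -2*16 - (-5)^2 = -57
Discriminant = (14)^2 - 4*-57 = 424.0
Eigenvalues: lambda_1 = -3.2956, lambda_2 = 17.2956
The function is not concave.

0


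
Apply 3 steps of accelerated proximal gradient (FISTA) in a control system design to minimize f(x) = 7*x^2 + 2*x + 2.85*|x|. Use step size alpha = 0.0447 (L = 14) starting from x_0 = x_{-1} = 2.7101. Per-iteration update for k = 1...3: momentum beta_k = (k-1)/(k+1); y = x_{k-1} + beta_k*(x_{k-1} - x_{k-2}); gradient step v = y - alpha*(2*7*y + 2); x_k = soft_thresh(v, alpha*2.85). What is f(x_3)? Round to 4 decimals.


FISTA on f(x) = 7*x^2 + 2*x + 2.85*|x|
L = 14, alpha = 0.0447
Iteration 1: beta = 0.0, y = 2.7101 + 0.0*(2.7101 - 2.7101) = 2.7101
  grad(y) = 39.9414, v = y - alpha*grad = 0.9247
  prox(v) = soft_thresh(0.9247, 0.1274) = 0.7973
Iteration 2: beta = 0.3333, y = 0.7973 + 0.3333*(0.7973 - 2.7101) = 0.1597
  grad(y) = 4.2363, v = y - alpha*grad = -0.0296
  prox(v) = soft_thresh(-0.0296, 0.1274) = 0.0
Iteration 3: beta = 0.5, y = 0.0 + 0.5*(0.0 - 0.7973) = -0.3987
  grad(y) = -3.5813, v = y - alpha*grad = -0.2386
  prox(v) = soft_thresh(-0.2386, 0.1274) = -0.1112
f(x_3) = 7*(-0.1112)^2 + 2*(-0.1112) + 2.85*|-0.1112| = 0.181


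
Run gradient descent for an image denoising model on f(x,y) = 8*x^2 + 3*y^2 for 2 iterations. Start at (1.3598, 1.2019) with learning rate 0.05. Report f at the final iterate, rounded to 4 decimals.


Gradient descent on f(x,y) = 8*x^2 + 3*y^2.
Starting point: (1.3598, 1.2019), alpha = 0.05
Step 1: grad_x = 2*8*1.3598 = 21.7568, grad_y = 2*3*1.2019 = 7.2114
  x_1 = 1.3598 - 0.05*21.7568 = 0.272
  y_1 = 1.2019 - 0.05*7.2114 = 0.8413
Step 2: grad_x = 2*8*0.272 = 4.3514, grad_y = 2*3*0.8413 = 5.048
  x_2 = 0.272 - 0.05*4.3514 = 0.0544
  y_2 = 0.8413 - 0.05*5.048 = 0.5889
f(0.0544, 0.5889) = 8*0.0544^2 + 3*0.5889^2 = 1.0642


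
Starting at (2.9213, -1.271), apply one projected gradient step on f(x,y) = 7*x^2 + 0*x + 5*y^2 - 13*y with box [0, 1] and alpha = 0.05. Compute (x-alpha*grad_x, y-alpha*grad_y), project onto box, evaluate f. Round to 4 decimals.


Step 1: Compute gradient at (2.9213, -1.271).
grad_x = 2*7*2.9213 + 0 = 40.8982
grad_y = 2*5*-1.271 - 13 = -25.71
Step 2: Gradient step.
x_raw = 2.9213 - 0.05*40.8982 = 0.8764
y_raw = -1.271 - 0.05*-25.71 = 0.0145
Step 3: Project onto [0, 1].
x_proj = clip(0.8764) = 0.8764
y_proj = clip(0.0145) = 0.0145
Step 4: Evaluate f.
f(0.8764, 0.0145) = 5.189


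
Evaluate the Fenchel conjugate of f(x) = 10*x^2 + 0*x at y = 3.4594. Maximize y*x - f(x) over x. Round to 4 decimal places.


f*(y) = sup_x {y*x - a*x^2 - b*x} = sup_x {(y-b)*x - a*x^2}
FOC: (y - b) - 2a*x = 0 => x* = (y - b)/(2a)
x* = (3.4594 - 0)/(2*10) = 0.173
f*(3.4594) = (y-b)^2/(4a) = (3.4594 - 0)^2/(4*10)
= 11.9674/40 = 0.2992


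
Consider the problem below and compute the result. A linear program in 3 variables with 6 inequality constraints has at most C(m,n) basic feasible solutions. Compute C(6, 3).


Each vertex corresponds to some choice of n active constraints out of m, so the number of vertices is at most C(m, n) = m! / (n!(m-n)!).
m = 6, n = 3
Numerator: 6 * 5 * 4
Denominator: 3! = 6
C(6, 3) = 20


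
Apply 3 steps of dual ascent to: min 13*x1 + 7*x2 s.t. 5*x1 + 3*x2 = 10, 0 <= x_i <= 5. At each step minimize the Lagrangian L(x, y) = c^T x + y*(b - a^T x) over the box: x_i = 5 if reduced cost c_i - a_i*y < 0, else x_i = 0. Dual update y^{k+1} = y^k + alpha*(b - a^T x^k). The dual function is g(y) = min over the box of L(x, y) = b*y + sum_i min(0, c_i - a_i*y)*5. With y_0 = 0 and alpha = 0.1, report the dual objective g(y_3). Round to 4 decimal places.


Dual ascent for LP: min 13*x1 + 7*x2, 5*x1 + 3*x2 = 10, 0 <= x_i <= 5
Step 1: y^k = 0.0, reduced costs: (13.0, 7.0)
  x^k = (0.0, 0.0), subgradient = b - a^T x = 10.0
  y^{k+1} = 0.0 + 0.1*10.0 = 1.0
Step 2: y^k = 1.0, reduced costs: (8.0, 4.0)
  x^k = (0.0, 0.0), subgradient = b - a^T x = 10.0
  y^{k+1} = 1.0 + 0.1*10.0 = 2.0
Step 3: y^k = 2.0, reduced costs: (3.0, 1.0)
  x^k = (0.0, 0.0), subgradient = b - a^T x = 10.0
  y^{k+1} = 2.0 + 0.1*10.0 = 3.0
Dual objective at y_3 = 3.0: reduced costs (-2.0, -2.0), box minimizer x = (5.0, 5.0)
g(y_3) = b*y + (c1 - a1*y)*x1 + (c2 - a2*y)*x2 = 10*3.0 + (-2.0)*5.0 + (-2.0)*5.0 = 30.0 - 10.0 - 10.0 = 10.0


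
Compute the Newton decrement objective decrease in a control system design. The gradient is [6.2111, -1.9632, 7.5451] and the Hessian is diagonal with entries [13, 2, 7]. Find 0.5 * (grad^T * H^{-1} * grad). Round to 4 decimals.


Step 1: H is diagonal, so H^(-1) * g = [0.4778, -0.9816, 1.0779].
Step 2: g^T H^(-1) g = sum_i g_i^2 / H_ii
  = (6.2111)^2/13 + (-1.9632)^2/2 + (7.5451)^2/7
  = 2.9675 + 1.9271 + 8.1326 = 13.0272
Step 3: Objective decrease = 0.5 * g^T H^(-1) g = 6.5136


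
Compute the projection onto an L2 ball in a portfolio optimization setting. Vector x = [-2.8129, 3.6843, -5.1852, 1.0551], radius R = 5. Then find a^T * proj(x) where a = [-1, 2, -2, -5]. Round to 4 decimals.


Step 1: Compute ||x|| (intermediates to 6 decimals).
||x|| = sqrt((-2.8129)^2 + 3.6843^2 + (-5.1852)^2 + 1.0551^2) = 7.034629
Step 2: Project.
Since ||x|| > R, scale = R/||x|| = 5/7.034629 = 0.71077, proj(x) = scale * x
proj(x) = [-1.999325, 2.61869, -3.685485, 0.749933]
Step 3: Dot product.
a^T * proj(x) = -1*(-1.999325) + 2*2.61869 - 2*(-3.685485) - 5*0.749933 = 10.858


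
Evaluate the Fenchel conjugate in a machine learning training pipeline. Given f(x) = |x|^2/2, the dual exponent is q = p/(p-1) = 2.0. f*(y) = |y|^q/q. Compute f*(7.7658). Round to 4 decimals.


The conjugate exponent q satisfies 1/p + 1/q = 1.
p = 2, so q = 2/(2 - 1) = 2.0
|y|^q = 7.7658^2.0 = 60.3076
f*(7.7658) = 60.3076 / 2.0 = 30.1538


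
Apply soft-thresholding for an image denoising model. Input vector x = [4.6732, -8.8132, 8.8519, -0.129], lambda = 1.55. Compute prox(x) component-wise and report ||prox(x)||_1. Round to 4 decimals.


Soft-thresholding with lambda = 1.55:
prox(4.6732) = sign(4.6732)*max(|4.6732| - 1.55, 0) = 3.1232
prox(-8.8132) = sign(-8.8132)*max(|-8.8132| - 1.55, 0) = -7.2632
prox(8.8519) = sign(8.8519)*max(|8.8519| - 1.55, 0) = 7.3019
prox(-0.129) = sign(-0.129)*max(|-0.129| - 1.55, 0) = 0.0
prox(x) = [3.1232, -7.2632, 7.3019, 0.0]
||prox(x)||_1 = 3.1232 + 7.2632 + 7.3019 + 0.0 = 17.6883


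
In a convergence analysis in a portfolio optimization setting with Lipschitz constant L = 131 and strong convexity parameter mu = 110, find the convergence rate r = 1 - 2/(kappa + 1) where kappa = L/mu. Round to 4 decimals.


Step 1: Compute the condition number.
kappa = L/mu = 131/110 = 1.1909
Step 2: Compute the convergence rate.
r = 1 - 2/(kappa + 1) = 1 - 2*mu/(L + mu) = (L - mu)/(L + mu) = 21/241 = 0.0871


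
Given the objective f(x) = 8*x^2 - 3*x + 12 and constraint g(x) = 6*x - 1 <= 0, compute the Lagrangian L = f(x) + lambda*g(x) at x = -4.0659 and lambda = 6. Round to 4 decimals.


Step 1: Evaluate f(x).
f(-4.0659) = 8*(-4.0659)^2 - 3*(-4.0659) + 12 = 156.45
Step 2: Evaluate g(x).
g(-4.0659) = 6*-4.0659 - 1 = -25.3954
Step 3: Compute Lagrangian.
L = 156.45 + 6*-25.3954 = 4.0776


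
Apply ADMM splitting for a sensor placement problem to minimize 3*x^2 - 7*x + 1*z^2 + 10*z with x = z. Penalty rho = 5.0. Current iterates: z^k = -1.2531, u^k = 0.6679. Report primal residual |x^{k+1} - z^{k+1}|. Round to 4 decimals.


ADMM iteration with rho = 5.0, z^k = -1.2531, u^k = 0.6679
Step 1: x-update.
Minimize 3*x^2 - 7*x + (5.0/2)*(x + 1.2531 + 0.6679)^2
FOC: (2*3 + 5.0)*x = 7 + 5.0*(-1.2531 - 0.6679)
x^{k+1} = -0.2368
Step 2: z-update.
Minimize 1*z^2 + 10*z + (5.0/2)*(-0.2368 - z + 0.6679)^2
FOC: (2*1 + 5.0)*z = -10 + 5.0*(-0.2368 + 0.6679)
z^{k+1} = -1.1207
Step 3: u-update.
u^{k+1} = 0.6679 - 0.2368 + 1.1207 = 1.5517
Step 4: Primal residual = |-0.2368 + 1.1207| = 0.8838


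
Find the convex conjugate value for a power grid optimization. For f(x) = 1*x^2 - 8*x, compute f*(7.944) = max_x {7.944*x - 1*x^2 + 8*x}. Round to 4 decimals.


f*(y) = sup_x {y*x - a*x^2 - b*x} = sup_x {(y-b)*x - a*x^2}
FOC: (y - b) - 2a*x = 0 => x* = (y - b)/(2a)
x* = (7.944 + 8)/(2*1) = 7.972
f*(7.944) = (y-b)^2/(4a) = (7.944 + 8)^2/(4*1)
= 254.2111/4 = 63.5528


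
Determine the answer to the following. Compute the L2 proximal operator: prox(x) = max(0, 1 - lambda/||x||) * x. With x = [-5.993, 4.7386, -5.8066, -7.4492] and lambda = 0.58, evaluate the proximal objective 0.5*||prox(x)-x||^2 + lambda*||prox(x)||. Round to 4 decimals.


Step 1: Compute ||x||.
||x|| = 12.1482
Step 2: Compute scaling factor.
scale = max(0, 1 - 0.58/12.1482) = 0.9523
Step 3: prox(x) = [-5.7069, 4.5124, -5.5294, -7.0935]
||prox(x)|| = 11.5682
Step 4: Proximal objective.
0.5*||prox-x||^2 = 0.1682
lambda*||prox|| = 6.7096
Total = 6.8777


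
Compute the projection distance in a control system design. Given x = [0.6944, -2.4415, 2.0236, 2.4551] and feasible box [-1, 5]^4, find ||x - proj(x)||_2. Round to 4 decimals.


Project each component onto [-1, 5].
clip(0.6944) = 0.6944, clip(-2.4415) = -1.0, clip(2.0236) = 2.0236, clip(2.4551) = 2.4551
Projection = [0.6944, -1.0, 2.0236, 2.4551]
Squared diffs: [0.0, 2.0779, 0.0, 0.0]
Distance = sqrt(2.0779) = 1.4415


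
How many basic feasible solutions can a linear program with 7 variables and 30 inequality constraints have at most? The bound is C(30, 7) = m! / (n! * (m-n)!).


Each vertex corresponds to some choice of n active constraints out of m, so the number of vertices is at most C(m, n) = m! / (n!(m-n)!).
m = 30, n = 7
Numerator: 30 * 29 * 28 * 27 * 26 * 25 * 24
Denominator: 7! = 5040
C(30, 7) = 2035800


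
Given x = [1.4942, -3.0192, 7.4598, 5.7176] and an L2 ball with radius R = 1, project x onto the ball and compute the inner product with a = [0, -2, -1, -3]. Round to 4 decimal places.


Step 1: Compute ||x|| (intermediates to 6 decimals).
||x|| = sqrt(1.4942^2 + (-3.0192)^2 + 7.4598^2 + 5.7176^2) = 9.984376
Step 2: Project.
Since ||x|| > R, scale = R/||x|| = 1/9.984376 = 0.100156, proj(x) = scale * x
proj(x) = [0.149653, -0.302391, 0.747144, 0.572652]
Step 3: Dot product.
a^T * proj(x) = 0*0.149653 - 2*(-0.302391) - 1*0.747144 - 3*0.572652 = -1.8603


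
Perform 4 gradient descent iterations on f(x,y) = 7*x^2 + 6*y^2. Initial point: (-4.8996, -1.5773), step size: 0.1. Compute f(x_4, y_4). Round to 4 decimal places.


Gradient descent on f(x,y) = 7*x^2 + 6*y^2.
Starting point: (-4.8996, -1.5773), alpha = 0.1
Step 1: grad_x = 2*7*-4.8996 = -68.5944, grad_y = 2*6*-1.5773 = -18.9276
  x_1 = -4.8996 - 0.1*-68.5944 = 1.9598
  y_1 = -1.5773 - 0.1*-18.9276 = 0.3155
Step 2: grad_x = 2*7*1.9598 = 27.4378, grad_y = 2*6*0.3155 = 3.7855
  x_2 = 1.9598 - 0.1*27.4378 = -0.7839
  y_2 = 0.3155 - 0.1*3.7855 = -0.0631
Step 3: grad_x = 2*7*-0.7839 = -10.9751, grad_y = 2*6*-0.0631 = -0.7571
  x_3 = -0.7839 - 0.1*-10.9751 = 0.3136
  y_3 = -0.0631 - 0.1*-0.7571 = 0.0126
Step 4: grad_x = 2*7*0.3136 = 4.39, grad_y = 2*6*0.0126 = 0.1514
  x_4 = 0.3136 - 0.1*4.39 = -0.1254
  y_4 = 0.0126 - 0.1*0.1514 = -0.0025
f(-0.1254, -0.0025) = 7*(-0.1254)^2 + 6*(-0.0025)^2 = 0.1102


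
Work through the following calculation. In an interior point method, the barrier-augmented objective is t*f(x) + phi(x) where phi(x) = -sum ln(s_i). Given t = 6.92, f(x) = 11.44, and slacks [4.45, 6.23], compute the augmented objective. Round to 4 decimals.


Step 1: Compute log-barrier.
ln values: [1.4929, 1.8294]
phi = -(1.4929 + 1.8294) = -3.3223
Step 2: Compute augmented objective.
t*f(x) = 6.92*11.44 = 79.1648
Total = 79.1648 - 3.3223 = 75.8425


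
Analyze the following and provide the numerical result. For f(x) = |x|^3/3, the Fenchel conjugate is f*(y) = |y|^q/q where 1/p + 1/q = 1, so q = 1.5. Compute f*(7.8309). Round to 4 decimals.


The conjugate exponent q satisfies 1/p + 1/q = 1.
p = 3, so q = 3/(3 - 1) = 1.5
|y|^q = 7.8309^1.5 = 21.9138
f*(7.8309) = 21.9138 / 1.5 = 14.6092


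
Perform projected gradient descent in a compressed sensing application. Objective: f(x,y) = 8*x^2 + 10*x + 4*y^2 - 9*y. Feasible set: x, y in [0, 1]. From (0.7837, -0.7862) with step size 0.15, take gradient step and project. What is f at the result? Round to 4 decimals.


Step 1: Compute gradient at (0.7837, -0.7862).
grad_x = 2*8*0.7837 + 10 = 22.5392
grad_y = 2*4*-0.7862 - 9 = -15.2896
Step 2: Gradient step.
x_raw = 0.7837 - 0.15*22.5392 = -2.5972
y_raw = -0.7862 - 0.15*-15.2896 = 1.5072
Step 3: Project onto [0, 1].
x_proj = clip(-2.5972) = 0.0
y_proj = clip(1.5072) = 1.0
Step 4: Evaluate f.
f(0.0, 1.0) = -5.0


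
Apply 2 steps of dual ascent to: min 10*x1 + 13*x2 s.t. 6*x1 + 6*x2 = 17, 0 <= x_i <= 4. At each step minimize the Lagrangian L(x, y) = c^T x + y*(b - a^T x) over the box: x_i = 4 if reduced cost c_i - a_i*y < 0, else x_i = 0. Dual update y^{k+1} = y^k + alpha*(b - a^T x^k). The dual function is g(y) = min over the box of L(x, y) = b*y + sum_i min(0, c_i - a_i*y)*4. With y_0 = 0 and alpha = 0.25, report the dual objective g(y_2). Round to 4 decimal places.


Dual ascent for LP: min 10*x1 + 13*x2, 6*x1 + 6*x2 = 17, 0 <= x_i <= 4
Step 1: y^k = 0.0, reduced costs: (10.0, 13.0)
  x^k = (0.0, 0.0), subgradient = b - a^T x = 17.0
  y^{k+1} = 0.0 + 0.25*17.0 = 4.25
Step 2: y^k = 4.25, reduced costs: (-15.5, -12.5)
  x^k = (4.0, 4.0), subgradient = b - a^T x = -31.0
  y^{k+1} = 4.25 + 0.25*-31.0 = -3.5
Dual objective at y_2 = -3.5: reduced costs (31.0, 34.0), box minimizer x = (0.0, 0.0)
g(y_2) = b*y + (c1 - a1*y)*x1 + (c2 - a2*y)*x2 = 17*(-3.5) + 31.0*0.0 + 34.0*0.0 = -59.5 + 0.0 + 0.0 = -59.5


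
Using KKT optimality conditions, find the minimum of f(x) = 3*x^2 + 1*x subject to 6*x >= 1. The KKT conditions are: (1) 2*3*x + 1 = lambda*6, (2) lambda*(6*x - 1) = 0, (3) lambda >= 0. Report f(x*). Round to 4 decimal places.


Step 1: Try lambda = 0 (constraint inactive).
x_unc = -1/(2*3) = -0.1667
Check: 6*-0.1667 = -1.0002 < 1 -- violated!
Step 2: Constraint must be active: 6*x = 1
x* = 1/6 = 0.1667 (rounded; the exact value 1/6 is used below)
lambda = (2*3*(1/6) + 1)/6 = 0.3333
Step 3: Compute optimal value.
f(x*) = 3*(1/6)^2 + 1*(1/6) = 0.25


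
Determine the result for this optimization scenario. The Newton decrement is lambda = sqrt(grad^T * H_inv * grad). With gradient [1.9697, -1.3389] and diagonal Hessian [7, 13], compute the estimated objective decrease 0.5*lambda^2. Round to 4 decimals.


Step 1: H is diagonal, so H^(-1) * g = [0.2814, -0.103].
Step 2: g^T H^(-1) g = sum_i g_i^2 / H_ii
  = (1.9697)^2/7 + (-1.3389)^2/13
  = 0.5542 + 0.1379 = 0.6921
Step 3: Objective decrease = 0.5 * g^T H^(-1) g = 0.3461


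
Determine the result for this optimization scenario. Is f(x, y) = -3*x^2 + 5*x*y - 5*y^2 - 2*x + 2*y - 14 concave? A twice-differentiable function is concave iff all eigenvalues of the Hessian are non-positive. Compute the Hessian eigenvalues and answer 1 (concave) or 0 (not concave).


The Hessian of f(x,y) = -3*x^2 + 5*x*y - 5*y^2 - 2*x + 2*y - 14 is:
H = [[-6, 5], [5, -10]]
Trace = -6 - 10 = -16
Determinant = -6*-10 - (5)^2 = 35
Discriminant = (-16)^2 - 4*35 = 116.0
Eigenvalues: lambda_1 = -13.3852, lambda_2 = -2.6148
The function is concave.

1


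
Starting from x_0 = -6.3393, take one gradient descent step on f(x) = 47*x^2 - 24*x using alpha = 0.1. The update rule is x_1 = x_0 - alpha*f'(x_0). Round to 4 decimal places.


We compute the gradient at x_0 and apply the update.
f'(x) = 94*x - 24
f'(-6.3393) = 94*-6.3393 - 24 = -619.8942
x_1 = -6.3393 - 0.1*-619.8942 = 55.6501


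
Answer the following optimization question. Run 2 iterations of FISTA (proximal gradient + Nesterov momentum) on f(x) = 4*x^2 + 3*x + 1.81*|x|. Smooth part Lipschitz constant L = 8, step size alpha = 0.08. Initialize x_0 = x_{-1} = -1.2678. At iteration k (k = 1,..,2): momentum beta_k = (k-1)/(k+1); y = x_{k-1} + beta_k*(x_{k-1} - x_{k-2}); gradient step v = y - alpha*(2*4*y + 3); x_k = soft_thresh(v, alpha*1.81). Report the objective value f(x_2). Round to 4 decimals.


FISTA on f(x) = 4*x^2 + 3*x + 1.81*|x|
L = 8, alpha = 0.08
Iteration 1: beta = 0.0, y = -1.2678 + 0.0*(-1.2678 + 1.2678) = -1.2678
  grad(y) = -7.1424, v = y - alpha*grad = -0.6964
  prox(v) = soft_thresh(-0.6964, 0.1448) = -0.5516
Iteration 2: beta = 0.3333, y = -0.5516 + 0.3333*(-0.5516 + 1.2678) = -0.3129
  grad(y) = 0.497, v = y - alpha*grad = -0.3526
  prox(v) = soft_thresh(-0.3526, 0.1448) = -0.2078
f(x_2) = 4*(-0.2078)^2 + 3*(-0.2078) + 1.81*|-0.2078| = -0.0745


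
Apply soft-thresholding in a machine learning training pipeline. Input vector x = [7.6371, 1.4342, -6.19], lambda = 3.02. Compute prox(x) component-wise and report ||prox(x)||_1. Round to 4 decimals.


Soft-thresholding with lambda = 3.02:
prox(7.6371) = sign(7.6371)*max(|7.6371| - 3.02, 0) = 4.6171
prox(1.4342) = sign(1.4342)*max(|1.4342| - 3.02, 0) = 0.0
prox(-6.19) = sign(-6.19)*max(|-6.19| - 3.02, 0) = -3.17
prox(x) = [4.6171, 0.0, -3.17]
||prox(x)||_1 = 4.6171 + 0.0 + 3.17 = 7.7871


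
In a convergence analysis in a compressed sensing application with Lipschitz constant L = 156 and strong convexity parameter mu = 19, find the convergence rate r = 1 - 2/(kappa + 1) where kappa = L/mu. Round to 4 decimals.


Step 1: Compute the condition number.
kappa = L/mu = 156/19 = 8.2105
Step 2: Compute the convergence rate.
r = 1 - 2/(kappa + 1) = 1 - 2*mu/(L + mu) = (L - mu)/(L + mu) = 137/175 = 0.7829


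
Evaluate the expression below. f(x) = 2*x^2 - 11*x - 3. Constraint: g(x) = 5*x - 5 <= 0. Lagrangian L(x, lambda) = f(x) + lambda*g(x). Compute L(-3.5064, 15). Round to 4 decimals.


Step 1: Evaluate f(x).
f(-3.5064) = 2*(-3.5064)^2 - 11*(-3.5064) - 3 = 60.1601
Step 2: Evaluate g(x).
g(-3.5064) = 5*-3.5064 - 5 = -22.532
Step 3: Compute Lagrangian.
L = 60.1601 + 15*-22.532 = -277.8199


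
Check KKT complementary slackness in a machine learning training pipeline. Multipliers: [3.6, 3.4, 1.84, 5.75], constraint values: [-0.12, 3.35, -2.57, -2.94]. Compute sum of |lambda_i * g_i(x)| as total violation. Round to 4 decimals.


KKT complementary slackness check:
lambda_1 * g_1 = 3.6 * -0.12 = -0.432
lambda_2 * g_2 = 3.4 * 3.35 = 11.39
lambda_3 * g_3 = 1.84 * -2.57 = -4.7288
lambda_4 * g_4 = 5.75 * -2.94 = -16.905
Total violation = 0.432 + 11.39 + 4.7288 + 16.905 = 33.4558


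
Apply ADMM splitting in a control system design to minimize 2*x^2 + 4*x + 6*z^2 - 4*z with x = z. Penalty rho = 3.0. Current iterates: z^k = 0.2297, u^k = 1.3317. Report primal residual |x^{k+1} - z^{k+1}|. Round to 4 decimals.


ADMM iteration with rho = 3.0, z^k = 0.2297, u^k = 1.3317
Step 1: x-update.
Minimize 2*x^2 + 4*x + (3.0/2)*(x - 0.2297 + 1.3317)^2
FOC: (2*2 + 3.0)*x = -4 + 3.0*(0.2297 - 1.3317)
x^{k+1} = -1.0437
Step 2: z-update.
Minimize 6*z^2 - 4*z + (3.0/2)*(-1.0437 - z + 1.3317)^2
FOC: (2*6 + 3.0)*z = 4 + 3.0*(-1.0437 + 1.3317)
z^{k+1} = 0.3243
Step 3: u-update.
u^{k+1} = 1.3317 - 1.0437 - 0.3243 = -0.0363
Step 4: Primal residual = |-1.0437 - 0.3243| = 1.368


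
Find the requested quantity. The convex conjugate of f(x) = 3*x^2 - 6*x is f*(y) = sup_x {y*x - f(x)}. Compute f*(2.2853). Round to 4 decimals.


f*(y) = sup_x {y*x - a*x^2 - b*x} = sup_x {(y-b)*x - a*x^2}
FOC: (y - b) - 2a*x = 0 => x* = (y - b)/(2a)
x* = (2.2853 + 6)/(2*3) = 1.3809
f*(2.2853) = (y-b)^2/(4a) = (2.2853 + 6)^2/(4*3)
= 68.6462/12 = 5.7205


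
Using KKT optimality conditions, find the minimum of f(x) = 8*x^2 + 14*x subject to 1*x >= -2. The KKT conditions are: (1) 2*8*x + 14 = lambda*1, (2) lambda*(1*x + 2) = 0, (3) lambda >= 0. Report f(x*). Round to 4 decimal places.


Step 1: Try lambda = 0 (constraint inactive).
Stationarity: 2*8*x + 14 = 0
x* = -14/(2*8) = -0.875
Check constraint: 1*-0.875 = -0.875 >= -2 -- satisfied.
Step 2: Compute optimal value.
f(x*) = 8*(-0.875)^2 + 14*(-0.875) = -6.125


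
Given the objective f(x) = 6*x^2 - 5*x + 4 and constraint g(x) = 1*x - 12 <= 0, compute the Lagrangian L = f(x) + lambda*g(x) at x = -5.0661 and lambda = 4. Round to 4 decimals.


Step 1: Evaluate f(x).
f(-5.0661) = 6*(-5.0661)^2 - 5*(-5.0661) + 4 = 183.3227
Step 2: Evaluate g(x).
g(-5.0661) = 1*-5.0661 - 12 = -17.0661
Step 3: Compute Lagrangian.
L = 183.3227 + 4*-17.0661 = 115.0583


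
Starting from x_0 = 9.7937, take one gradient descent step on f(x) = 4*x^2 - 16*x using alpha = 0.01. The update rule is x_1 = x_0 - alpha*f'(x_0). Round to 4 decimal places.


We compute the gradient at x_0 and apply the update.
f'(x) = 8*x - 16
f'(9.7937) = 8*9.7937 - 16 = 62.3496
x_1 = 9.7937 - 0.01*62.3496 = 9.1702


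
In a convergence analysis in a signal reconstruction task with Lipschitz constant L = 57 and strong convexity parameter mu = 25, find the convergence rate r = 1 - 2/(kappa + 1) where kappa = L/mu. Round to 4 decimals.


Step 1: Compute the condition number.
kappa = L/mu = 57/25 = 2.28
Step 2: Compute the convergence rate.
r = 1 - 2/(kappa + 1) = 1 - 2*mu/(L + mu) = (L - mu)/(L + mu) = 32/82 = 0.3902
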